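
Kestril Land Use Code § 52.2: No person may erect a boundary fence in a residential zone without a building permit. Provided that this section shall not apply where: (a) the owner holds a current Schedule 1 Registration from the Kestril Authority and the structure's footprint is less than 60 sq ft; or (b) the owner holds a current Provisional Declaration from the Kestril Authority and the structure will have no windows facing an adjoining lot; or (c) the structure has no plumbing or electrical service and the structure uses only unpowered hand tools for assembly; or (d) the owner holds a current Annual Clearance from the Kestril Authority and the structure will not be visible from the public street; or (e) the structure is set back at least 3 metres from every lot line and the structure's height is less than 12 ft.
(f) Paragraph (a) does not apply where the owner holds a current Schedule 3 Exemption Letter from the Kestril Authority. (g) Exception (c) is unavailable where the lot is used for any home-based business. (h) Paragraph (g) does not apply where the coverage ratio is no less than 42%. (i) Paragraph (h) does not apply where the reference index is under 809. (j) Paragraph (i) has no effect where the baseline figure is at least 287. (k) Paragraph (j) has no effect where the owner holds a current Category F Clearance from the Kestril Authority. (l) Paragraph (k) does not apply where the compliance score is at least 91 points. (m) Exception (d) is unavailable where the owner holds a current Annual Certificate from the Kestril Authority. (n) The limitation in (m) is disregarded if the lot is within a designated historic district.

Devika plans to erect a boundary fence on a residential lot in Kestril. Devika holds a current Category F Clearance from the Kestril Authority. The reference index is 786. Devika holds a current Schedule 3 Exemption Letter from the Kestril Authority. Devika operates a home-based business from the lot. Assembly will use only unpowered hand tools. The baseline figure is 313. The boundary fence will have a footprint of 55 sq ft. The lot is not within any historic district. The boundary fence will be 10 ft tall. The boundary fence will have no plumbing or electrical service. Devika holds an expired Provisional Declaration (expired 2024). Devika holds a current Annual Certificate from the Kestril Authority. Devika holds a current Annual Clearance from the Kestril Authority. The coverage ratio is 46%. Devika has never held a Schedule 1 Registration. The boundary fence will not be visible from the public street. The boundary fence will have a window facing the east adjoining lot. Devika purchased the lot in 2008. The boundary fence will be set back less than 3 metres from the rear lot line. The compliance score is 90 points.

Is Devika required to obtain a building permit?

Exception (a) does not apply: no current Schedule 1 Registration is held.
Exception (b) fails — the Provisional Declaration is not current.
All of (c)'s requirements are met (there is no plumbing or electrical service; assembly uses only hand tools). However, paragraphs (g)–(l) must be considered: (g) is triggered — a home-based business operates on the lot. (h) operates (the coverage ratio is 46%, meeting the 42% threshold), but yields to (i): (i) operates against (h): the reference index is 786, under the 809 limit. (j) would limit (i) — the baseline figure is 313, meeting the 287 threshold — but (k) sets (j) aside: (k) is triggered — a current Category F Clearance is held. (l) is not engaged (the compliance score is 90 points, short of 91 points), so (k) stands. Exception (c) does not apply.
All of (d)'s requirements are met (a current Annual Clearance is held; the structure will not be visible from the street). But: (m) applies — a current Annual Certificate is held. (n), which would lift (m), does not operate here — the lot is not in a historic district. So (d) is unavailable.
Exception (e) fails — the rear setback is under 3 m.
No exception displaces § 52.2.

Yes — Devika must obtain a building permit.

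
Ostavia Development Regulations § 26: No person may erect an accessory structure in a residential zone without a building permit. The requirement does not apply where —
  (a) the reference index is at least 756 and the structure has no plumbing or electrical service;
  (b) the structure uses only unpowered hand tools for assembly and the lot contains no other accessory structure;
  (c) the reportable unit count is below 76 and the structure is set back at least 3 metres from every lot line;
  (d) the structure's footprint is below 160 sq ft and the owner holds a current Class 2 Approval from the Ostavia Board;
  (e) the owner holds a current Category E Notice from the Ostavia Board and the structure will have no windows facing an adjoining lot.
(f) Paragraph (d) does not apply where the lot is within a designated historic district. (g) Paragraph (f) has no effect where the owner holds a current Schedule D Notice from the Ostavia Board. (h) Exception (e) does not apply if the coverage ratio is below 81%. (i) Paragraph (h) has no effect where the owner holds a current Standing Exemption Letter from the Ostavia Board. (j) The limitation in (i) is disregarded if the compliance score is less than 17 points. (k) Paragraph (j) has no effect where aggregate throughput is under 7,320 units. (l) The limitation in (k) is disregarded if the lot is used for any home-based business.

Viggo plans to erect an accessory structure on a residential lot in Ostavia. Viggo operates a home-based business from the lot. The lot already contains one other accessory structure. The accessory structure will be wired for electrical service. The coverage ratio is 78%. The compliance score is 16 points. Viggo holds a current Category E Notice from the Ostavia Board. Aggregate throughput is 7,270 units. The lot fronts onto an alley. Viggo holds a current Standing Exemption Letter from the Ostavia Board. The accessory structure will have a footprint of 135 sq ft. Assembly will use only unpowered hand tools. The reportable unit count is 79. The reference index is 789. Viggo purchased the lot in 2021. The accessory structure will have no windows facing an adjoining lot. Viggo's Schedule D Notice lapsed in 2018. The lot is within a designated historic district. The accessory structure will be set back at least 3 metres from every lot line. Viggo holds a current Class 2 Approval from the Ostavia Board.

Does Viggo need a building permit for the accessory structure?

Yes — Viggo must obtain a building permit.

Exception (a) fails — electrical service is planned.
Exception (b) requires that the lot contains no other accessory structure; but the lot already has another accessory structure, so (b) is unavailable.
Exception (c) fails — the reportable unit count is 79, not below 76.
Exception (d) is satisfied on its face — the structure's footprint is 135 sq ft, below the 160 sq ft limit; a current Class 2 Approval is held. However, paragraphs (f)–(g) must be considered: (f) operates — the lot is in a historic district. (g), which would lift (f), is inapplicable — no current Schedule D Notice is held. So (d) is unavailable.
Exception (e): a current Category E Notice is held; no windows face an adjoining lot — every condition holds. Turning to paragraphs (h)–(l): (h) operates against (e): the coverage ratio is 78%, below the 81% limit. (i) would limit (h) — a current Standing Exemption Letter is held — but (j) sets (i) aside: (j) is engaged — the compliance score is 16 points, less than the 17 points limit. (k) would limit (j) — aggregate throughput is 7,270 units, under the 7,320 units limit — but (l) sets (k) aside: (l) applies — a home-based business operates on the lot. So (e) is unavailable.
No exception displaces § 26.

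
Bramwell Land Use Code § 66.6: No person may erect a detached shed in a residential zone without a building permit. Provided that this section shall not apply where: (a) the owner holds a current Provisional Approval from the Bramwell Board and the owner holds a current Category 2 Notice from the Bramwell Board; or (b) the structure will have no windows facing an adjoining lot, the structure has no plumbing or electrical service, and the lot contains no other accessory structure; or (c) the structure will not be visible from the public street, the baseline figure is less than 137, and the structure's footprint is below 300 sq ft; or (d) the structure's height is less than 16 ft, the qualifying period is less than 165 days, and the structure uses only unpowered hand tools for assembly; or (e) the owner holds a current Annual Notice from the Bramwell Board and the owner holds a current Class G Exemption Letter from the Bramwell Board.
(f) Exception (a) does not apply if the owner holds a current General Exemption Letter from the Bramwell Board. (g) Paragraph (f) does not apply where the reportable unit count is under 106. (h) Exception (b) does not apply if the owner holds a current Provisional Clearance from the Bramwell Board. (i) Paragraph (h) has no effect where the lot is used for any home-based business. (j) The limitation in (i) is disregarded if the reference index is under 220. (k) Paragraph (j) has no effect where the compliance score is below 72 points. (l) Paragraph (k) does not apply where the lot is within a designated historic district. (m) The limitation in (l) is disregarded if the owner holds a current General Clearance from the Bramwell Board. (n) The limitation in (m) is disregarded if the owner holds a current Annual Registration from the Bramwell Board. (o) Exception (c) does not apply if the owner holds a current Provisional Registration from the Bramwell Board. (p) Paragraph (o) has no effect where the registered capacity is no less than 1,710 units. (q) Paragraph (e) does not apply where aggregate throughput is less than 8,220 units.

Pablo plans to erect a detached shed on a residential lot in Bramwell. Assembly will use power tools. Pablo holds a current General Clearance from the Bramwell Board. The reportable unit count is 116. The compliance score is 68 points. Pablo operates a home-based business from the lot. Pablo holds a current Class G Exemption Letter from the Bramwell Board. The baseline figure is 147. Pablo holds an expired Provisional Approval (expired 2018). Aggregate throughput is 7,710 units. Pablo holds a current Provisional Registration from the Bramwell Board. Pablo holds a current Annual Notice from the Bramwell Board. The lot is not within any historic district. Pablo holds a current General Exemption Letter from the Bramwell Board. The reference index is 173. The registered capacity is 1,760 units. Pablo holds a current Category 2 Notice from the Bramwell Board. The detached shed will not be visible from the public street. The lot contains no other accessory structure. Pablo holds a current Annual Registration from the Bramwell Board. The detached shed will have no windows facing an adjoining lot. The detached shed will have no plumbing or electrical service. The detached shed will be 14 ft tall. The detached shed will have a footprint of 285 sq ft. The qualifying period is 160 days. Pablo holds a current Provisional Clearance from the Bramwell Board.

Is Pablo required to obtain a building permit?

Exception (a) fails — no current Provisional Approval is held.
All of (b)'s requirements are met (no windows face an adjoining lot; there is no plumbing or electrical service; the lot has no other accessory structure). Considering the limiting provisions: (h) would limit (b) — a current Provisional Clearance is held — but (i) sets (h) aside: (i) operates — a home-based business operates on the lot. (j) operates (the reference index is 173, under the 220 limit), but is displaced by (k): (k) operates against (j): the compliance score is 68 points, below the 72 points limit. (l), which would lift (k), is not triggered — the lot is not in a historic district. Exception (b) stands.
Exception (c) fails — the baseline figure is 147, not less than 137.
Exception (d) fails — assembly uses power tools.
Exception (e)'s conditions are all satisfied: a current Annual Notice is held; a current Class G Exemption Letter is held. But applying paragraph (q): (q) operates against (e): aggregate throughput is 7,710 units, less than the 8,220 units limit. So (e) is unavailable.

No — exception (b) applies; Pablo does not need a building permit.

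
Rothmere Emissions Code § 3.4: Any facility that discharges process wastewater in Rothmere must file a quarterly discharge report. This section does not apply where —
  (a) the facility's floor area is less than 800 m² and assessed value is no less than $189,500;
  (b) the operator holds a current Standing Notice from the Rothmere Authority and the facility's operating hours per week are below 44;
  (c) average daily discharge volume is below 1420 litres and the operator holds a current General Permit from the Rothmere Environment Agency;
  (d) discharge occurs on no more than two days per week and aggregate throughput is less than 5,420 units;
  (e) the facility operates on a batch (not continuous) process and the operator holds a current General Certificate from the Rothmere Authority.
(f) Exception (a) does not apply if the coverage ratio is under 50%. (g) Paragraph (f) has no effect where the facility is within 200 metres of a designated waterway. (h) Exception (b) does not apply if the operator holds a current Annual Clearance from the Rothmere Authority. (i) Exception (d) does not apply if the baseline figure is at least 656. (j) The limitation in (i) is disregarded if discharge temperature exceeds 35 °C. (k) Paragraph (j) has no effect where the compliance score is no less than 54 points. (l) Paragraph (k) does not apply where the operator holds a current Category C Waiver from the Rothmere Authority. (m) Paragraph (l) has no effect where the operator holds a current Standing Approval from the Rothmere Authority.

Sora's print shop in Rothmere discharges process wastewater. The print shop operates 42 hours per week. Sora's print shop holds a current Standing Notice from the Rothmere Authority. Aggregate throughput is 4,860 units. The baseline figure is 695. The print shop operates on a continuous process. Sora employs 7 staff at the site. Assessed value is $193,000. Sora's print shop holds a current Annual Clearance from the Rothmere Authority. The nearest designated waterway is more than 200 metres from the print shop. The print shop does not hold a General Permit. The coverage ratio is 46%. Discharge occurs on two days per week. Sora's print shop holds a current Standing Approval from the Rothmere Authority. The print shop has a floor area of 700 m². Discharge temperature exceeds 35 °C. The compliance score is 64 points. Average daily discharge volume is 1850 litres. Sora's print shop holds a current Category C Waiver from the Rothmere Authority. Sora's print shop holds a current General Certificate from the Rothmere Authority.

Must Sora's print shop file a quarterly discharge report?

Yes — Sora's print shop must file a quarterly discharge report.

All of (a)'s requirements are met (the facility's floor area is 700 m², less than the 800 m² limit; assessed value is $193,000, meeting the $189,500 threshold). Turning to paragraphs (f)–(g): (f) operates — the coverage ratio is 46%, under the 50% limit. (g) is not engaged (the print shop is more than 200 m from any designated waterway), so (f) stands. Exception (a) does not apply.
Exception (b)'s conditions are all satisfied: a current Standing Notice is held; the facility's operating hours per week are 42, below the 44 limit. But: (h) is triggered — a current Annual Clearance is held. So (b) is unavailable.
Exception (c) fails — average daily discharge volume is 1850 litres, not below 1420 litres.
Exception (d) is satisfied on its face — discharge occurs on no more than two days per week; aggregate throughput is 4,860 units, less than the 5,420 units limit. Turning to paragraphs (i)–(m): (i) applies — the baseline figure is 695, meeting the 656 threshold. (j) is engaged (discharge temperature exceeds 35 °C), but is displaced by (k): (k) operates against (j): the compliance score is 64 points, meeting the 54 points threshold. (l) would limit (k) — a current Category C Waiver is held — but (m) sets (l) aside: (m) operates against (l): a current Standing Approval is held. Exception (d) does not apply.
Exception (e) does not apply: the facility operates on a continuous process.
Every exception is unavailable, so the rule governs.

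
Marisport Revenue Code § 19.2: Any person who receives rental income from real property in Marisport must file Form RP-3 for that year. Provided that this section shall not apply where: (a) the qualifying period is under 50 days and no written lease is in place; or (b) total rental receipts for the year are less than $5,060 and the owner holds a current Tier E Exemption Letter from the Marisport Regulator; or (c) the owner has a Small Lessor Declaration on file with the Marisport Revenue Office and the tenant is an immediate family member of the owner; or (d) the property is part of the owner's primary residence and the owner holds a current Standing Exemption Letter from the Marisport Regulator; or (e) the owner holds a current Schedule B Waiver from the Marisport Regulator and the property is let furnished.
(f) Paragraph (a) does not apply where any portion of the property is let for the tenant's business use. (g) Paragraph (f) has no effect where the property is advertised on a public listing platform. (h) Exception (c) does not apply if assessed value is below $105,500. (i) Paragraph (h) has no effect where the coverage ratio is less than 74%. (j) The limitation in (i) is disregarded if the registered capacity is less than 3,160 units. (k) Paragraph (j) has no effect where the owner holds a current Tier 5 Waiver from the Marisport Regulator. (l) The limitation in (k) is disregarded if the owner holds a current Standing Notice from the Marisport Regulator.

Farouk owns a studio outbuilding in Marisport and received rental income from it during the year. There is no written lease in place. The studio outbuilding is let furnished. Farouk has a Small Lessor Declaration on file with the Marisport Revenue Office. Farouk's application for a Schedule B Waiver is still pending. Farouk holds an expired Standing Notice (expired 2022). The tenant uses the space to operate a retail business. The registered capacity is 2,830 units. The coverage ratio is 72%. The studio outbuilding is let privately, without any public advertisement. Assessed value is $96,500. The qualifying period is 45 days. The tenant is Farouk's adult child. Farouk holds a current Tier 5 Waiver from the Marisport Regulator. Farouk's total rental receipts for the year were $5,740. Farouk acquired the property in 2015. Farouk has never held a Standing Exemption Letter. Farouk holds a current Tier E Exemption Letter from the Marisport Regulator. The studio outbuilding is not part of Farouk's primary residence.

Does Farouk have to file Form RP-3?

No — exception (c) applies; Farouk is not required to file Form RP-3.

Exception (a)'s conditions are all satisfied: the qualifying period is 45 days, under the 50 days limit; there is no written lease. But: (f) operates against (a): the space is let for business use. (g) is not engaged (the property is let privately without advertisement), so (f) stands. (a) is therefore removed.
Exception (b) requires that total rental receipts for the year are less than $5,060; but total rental receipts for the year are $5,740, not less than $5,060, so (b) is unavailable.
Exception (c): a Small Lessor Declaration is on file; the tenant is an immediate family member — every condition holds. Applying paragraphs (h)–(l): (h) would limit (c) — assessed value is $96,500, below the $105,500 limit — but (i) sets (h) aside: (i) operates against (h): the coverage ratio is 72%, less than the 74% limit. (j) is engaged (the registered capacity is 2,830 units, less than the 3,160 units limit), but is set aside by (k): (k) operates against (j): a current Tier 5 Waiver is held. (l), which would lift (k), is not triggered — the Standing Notice is not current. So (c) applies.
Exception (d) fails — the studio outbuilding is not part of the primary residence.
Exception (e) does not apply: no current Schedule B Waiver is held.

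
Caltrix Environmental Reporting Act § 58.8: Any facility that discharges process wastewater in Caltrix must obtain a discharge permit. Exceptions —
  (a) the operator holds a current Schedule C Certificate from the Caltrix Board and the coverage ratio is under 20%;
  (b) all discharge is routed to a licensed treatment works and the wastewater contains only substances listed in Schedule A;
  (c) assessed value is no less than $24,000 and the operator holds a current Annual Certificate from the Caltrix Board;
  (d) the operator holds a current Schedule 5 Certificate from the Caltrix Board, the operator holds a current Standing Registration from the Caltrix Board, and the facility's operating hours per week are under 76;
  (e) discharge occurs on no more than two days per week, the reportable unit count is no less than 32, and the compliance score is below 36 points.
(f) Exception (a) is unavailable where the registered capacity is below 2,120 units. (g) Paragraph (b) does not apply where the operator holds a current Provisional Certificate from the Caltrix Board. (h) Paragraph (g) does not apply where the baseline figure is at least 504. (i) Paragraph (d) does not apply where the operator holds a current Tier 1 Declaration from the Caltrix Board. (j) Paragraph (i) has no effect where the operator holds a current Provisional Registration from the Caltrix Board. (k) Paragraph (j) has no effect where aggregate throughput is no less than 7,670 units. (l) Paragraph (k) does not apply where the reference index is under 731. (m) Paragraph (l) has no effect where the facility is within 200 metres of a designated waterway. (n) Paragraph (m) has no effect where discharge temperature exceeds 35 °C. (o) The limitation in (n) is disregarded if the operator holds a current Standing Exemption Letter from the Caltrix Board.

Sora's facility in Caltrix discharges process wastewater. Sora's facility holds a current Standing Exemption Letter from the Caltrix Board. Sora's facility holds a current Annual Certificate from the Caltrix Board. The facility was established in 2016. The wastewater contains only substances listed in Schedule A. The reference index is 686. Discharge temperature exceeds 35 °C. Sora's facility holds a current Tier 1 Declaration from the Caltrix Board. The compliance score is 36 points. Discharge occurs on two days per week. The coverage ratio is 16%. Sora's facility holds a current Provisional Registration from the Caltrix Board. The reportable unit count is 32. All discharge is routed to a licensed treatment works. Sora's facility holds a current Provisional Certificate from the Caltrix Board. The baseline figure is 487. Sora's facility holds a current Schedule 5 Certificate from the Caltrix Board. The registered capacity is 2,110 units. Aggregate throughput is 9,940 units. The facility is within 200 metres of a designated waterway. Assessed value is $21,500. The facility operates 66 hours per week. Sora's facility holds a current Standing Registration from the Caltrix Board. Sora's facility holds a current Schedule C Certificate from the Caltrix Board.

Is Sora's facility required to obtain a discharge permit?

Exception (a)'s conditions are all satisfied: a current Schedule C Certificate is held; the coverage ratio is 16%, under the 20% limit. But: (f) operates against (a): the registered capacity is 2,110 units, below the 2,120 units limit. So (a) is unavailable.
Exception (b): discharge is routed to a licensed treatment works; the wastewater is Schedule-A-only — every condition holds. But: (g) operates against (b): a current Provisional Certificate is held. (h) does not operate here (the baseline figure is 487, short of 504), so (g) stands. (b) is therefore removed.
Exception (c) does not apply: assessed value is $21,500, short of $24,000.
All of (d)'s requirements are met (a current Schedule 5 Certificate is held; a current Standing Registration is held; the facility's operating hours per week are 66, under the 76 limit). But: (i) operates against (d): a current Tier 1 Declaration is held. (j) would limit (i) — a current Provisional Registration is held — but (k) sets (j) aside: (k) applies — aggregate throughput is 9,940 units, meeting the 7,670 units threshold. (l) would limit (k) — the reference index is 686, under the 731 limit — but (m) sets (l) aside: (m) is engaged — the facility is within 200 m of a designated waterway. (n) would limit (m) — discharge temperature exceeds 35 °C — but (o) sets (n) aside: (o) operates — a current Standing Exemption Letter is held. Exception (d) does not apply.
Exception (e) fails — the compliance score is 36 points, not below 36 points.
No exception applies. The general rule governs.

Yes — Sora's facility must obtain a discharge permit.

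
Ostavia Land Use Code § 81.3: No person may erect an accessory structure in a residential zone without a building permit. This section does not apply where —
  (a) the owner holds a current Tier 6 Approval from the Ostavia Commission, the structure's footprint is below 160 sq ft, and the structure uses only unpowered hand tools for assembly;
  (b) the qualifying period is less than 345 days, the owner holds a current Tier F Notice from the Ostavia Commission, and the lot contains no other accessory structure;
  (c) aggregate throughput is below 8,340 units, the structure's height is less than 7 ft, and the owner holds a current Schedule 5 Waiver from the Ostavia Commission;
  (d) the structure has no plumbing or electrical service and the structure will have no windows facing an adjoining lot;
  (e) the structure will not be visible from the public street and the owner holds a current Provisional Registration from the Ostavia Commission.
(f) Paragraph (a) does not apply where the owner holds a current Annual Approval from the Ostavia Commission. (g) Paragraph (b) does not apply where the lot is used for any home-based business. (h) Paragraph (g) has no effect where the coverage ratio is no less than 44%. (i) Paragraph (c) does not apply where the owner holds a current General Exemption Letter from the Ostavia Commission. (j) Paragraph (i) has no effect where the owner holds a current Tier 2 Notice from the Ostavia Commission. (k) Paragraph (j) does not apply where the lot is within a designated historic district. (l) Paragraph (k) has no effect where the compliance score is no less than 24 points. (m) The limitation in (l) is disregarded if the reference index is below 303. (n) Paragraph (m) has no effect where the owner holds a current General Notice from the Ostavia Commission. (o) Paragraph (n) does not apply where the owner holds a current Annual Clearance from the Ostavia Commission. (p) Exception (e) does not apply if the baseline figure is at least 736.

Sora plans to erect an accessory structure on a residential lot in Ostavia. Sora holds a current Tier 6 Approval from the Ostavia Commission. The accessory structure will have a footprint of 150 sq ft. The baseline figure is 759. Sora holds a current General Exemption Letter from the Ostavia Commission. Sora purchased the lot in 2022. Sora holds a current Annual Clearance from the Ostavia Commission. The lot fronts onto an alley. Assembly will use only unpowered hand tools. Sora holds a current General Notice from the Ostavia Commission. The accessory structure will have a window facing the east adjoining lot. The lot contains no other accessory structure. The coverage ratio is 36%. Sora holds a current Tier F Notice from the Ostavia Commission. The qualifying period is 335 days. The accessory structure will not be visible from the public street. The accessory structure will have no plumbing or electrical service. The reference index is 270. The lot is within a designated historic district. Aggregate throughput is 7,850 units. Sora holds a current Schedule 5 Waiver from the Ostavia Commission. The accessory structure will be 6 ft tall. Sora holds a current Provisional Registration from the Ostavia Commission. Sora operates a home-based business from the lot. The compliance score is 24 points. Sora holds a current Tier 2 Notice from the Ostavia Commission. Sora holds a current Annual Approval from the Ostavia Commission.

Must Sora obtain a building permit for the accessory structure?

Yes — Sora must obtain a building permit.

Exception (a) is satisfied on its face — a current Tier 6 Approval is held; the structure's footprint is 150 sq ft, below the 160 sq ft limit; assembly uses only hand tools. But: (f) operates against (a): a current Annual Approval is held. (a) is therefore removed.
All of (b)'s requirements are met (the qualifying period is 335 days, less than the 345 days limit; a current Tier F Notice is held; the lot has no other accessory structure). Turning to paragraphs (g)–(h): (g) operates — a home-based business operates on the lot. (h), which would lift (g), is not triggered — the coverage ratio is 36%, short of 44%. Exception (b) does not apply.
All of (c)'s requirements are met (aggregate throughput is 7,850 units, below the 8,340 units limit; the structure's height is 6 ft, less than the 7 ft limit; a current Schedule 5 Waiver is held). However, paragraphs (i)–(o) must be considered: (i) operates against (c): a current General Exemption Letter is held. (j) applies (a current Tier 2 Notice is held), but is displaced by (k): (k) is triggered — the lot is in a historic district. (l) is engaged (the compliance score is 24 points, meeting the 24 points threshold), but is itself disapplied by (m): (m) is triggered — the reference index is 270, below the 303 limit. (n) applies (a current General Notice is held), but is overridden by (o): (o) operates — a current Annual Clearance is held. Exception (c) does not apply.
Exception (d) does not apply: a window faces an adjoining lot.
All of (e)'s requirements are met (the structure will not be visible from the street; a current Provisional Registration is held). But: (p) is engaged — the baseline figure is 759, meeting the 736 threshold. Exception (e) does not apply.
Every exception is unavailable, so the rule governs.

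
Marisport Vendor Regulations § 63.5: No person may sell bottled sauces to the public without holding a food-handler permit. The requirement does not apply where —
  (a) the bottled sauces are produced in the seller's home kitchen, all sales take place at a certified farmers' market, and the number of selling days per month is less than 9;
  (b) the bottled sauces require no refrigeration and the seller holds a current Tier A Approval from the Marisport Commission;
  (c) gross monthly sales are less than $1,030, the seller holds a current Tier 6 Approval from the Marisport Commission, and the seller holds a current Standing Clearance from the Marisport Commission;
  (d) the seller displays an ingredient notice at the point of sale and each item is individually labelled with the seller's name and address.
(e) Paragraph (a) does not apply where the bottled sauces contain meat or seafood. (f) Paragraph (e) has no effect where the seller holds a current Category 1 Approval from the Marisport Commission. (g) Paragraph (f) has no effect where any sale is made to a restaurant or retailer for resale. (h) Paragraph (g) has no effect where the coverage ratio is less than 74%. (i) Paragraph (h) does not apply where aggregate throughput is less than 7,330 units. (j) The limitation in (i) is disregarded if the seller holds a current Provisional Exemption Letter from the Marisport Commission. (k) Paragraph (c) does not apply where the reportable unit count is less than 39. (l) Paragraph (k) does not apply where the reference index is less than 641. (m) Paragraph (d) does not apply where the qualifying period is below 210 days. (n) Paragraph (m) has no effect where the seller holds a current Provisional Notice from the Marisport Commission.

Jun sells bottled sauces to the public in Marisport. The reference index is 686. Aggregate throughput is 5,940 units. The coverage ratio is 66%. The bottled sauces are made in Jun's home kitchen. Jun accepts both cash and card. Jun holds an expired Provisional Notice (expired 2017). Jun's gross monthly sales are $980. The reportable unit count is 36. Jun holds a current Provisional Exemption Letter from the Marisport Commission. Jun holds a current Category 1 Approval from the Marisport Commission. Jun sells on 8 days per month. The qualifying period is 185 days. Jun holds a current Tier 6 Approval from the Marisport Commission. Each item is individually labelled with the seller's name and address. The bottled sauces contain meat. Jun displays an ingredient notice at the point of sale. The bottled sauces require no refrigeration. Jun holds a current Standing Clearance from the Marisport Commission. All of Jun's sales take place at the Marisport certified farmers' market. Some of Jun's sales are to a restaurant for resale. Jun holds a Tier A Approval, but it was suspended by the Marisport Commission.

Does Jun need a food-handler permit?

All of (a)'s requirements are met (the bottled sauces are home-kitchen produced; all sales are at a certified farmers' market; the number of selling days per month is 8, less than the 9 limit). Applying paragraphs (e)–(j): (e) applies (the bottled sauces contain meat), but is displaced by (f): (f) operates against (e): a current Category 1 Approval is held. (g) would limit (f) — some sales are to a restaurant for resale — but (h) sets (g) aside: (h) operates against (g): the coverage ratio is 66%, less than the 74% limit. (i) would limit (h) — aggregate throughput is 5,940 units, less than the 7,330 units limit — but (j) sets (i) aside: (j) is triggered — a current Provisional Exemption Letter is held. So (a) applies.
Exception (b) fails — the Tier A Approval is not current.
All of (c)'s requirements are met (gross monthly sales are $980, less than the $1,030 limit; a current Tier 6 Approval is held; a current Standing Clearance is held). Turning to paragraphs (k)–(l): (k) applies — the reportable unit count is 36, less than the 39 limit. (l), which would lift (k), is not engaged — the reference index is 686, not less than 641. Exception (c) does not apply.
Exception (d): an ingredient notice is displayed; items are individually labelled — every condition holds. However, paragraphs (m)–(n) must be considered: (m) operates — the qualifying period is 185 days, below the 210 days limit. (n) is inapplicable (there is no Provisional Notice in force), so (m) stands. (d) is therefore removed.

No — exception (a) applies; Jun is not required to hold a food-handler permit.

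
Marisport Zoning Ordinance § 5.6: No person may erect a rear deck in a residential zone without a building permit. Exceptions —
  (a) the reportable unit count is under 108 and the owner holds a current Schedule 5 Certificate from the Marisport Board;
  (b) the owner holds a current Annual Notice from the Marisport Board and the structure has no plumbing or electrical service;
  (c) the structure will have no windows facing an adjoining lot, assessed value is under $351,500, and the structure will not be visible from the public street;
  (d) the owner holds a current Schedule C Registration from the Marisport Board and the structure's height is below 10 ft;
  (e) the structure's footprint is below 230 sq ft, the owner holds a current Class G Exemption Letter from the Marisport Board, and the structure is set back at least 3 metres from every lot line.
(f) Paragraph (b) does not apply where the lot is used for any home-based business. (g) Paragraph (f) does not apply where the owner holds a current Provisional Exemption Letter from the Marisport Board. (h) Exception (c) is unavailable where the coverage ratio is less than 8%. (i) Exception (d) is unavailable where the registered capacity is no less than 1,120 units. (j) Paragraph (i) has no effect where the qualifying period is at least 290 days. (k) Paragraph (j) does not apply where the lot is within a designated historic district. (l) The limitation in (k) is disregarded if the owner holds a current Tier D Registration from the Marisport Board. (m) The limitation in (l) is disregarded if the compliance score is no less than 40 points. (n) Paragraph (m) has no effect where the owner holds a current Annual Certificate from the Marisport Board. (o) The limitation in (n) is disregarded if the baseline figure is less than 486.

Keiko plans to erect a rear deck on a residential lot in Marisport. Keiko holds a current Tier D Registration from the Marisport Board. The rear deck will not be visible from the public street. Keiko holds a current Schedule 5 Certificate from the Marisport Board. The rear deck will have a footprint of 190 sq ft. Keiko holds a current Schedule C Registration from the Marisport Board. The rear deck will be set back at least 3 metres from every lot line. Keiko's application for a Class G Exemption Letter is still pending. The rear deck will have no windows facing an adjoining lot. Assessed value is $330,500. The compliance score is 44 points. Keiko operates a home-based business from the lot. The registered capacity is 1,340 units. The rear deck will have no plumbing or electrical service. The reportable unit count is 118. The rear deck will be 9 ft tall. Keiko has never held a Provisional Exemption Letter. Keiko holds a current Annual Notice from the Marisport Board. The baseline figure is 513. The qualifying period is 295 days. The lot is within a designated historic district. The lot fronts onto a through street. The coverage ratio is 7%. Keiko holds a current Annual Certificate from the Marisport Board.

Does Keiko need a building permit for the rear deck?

Exception (a) fails — the reportable unit count is 118, not under 108.
All of (b)'s requirements are met (a current Annual Notice is held; there is no plumbing or electrical service). However, paragraphs (f)–(g) must be considered: (f) operates — a home-based business operates on the lot. (g), which would lift (f), is not engaged — no current Provisional Exemption Letter is held. Exception (b) does not apply.
All of (c)'s requirements are met (no windows face an adjoining lot; assessed value is $330,500, under the $351,500 limit; the structure will not be visible from the street). But applying paragraph (h): (h) operates against (c): the coverage ratio is 7%, less than the 8% limit. So (c) is unavailable.
Exception (d)'s conditions are all satisfied: a current Schedule C Registration is held; the structure's height is 9 ft, below the 10 ft limit. Applying paragraphs (i)–(o): (i) applies (the registered capacity is 1,340 units, meeting the 1,120 units threshold), but yields to (j): (j) operates against (i): the qualifying period is 295 days, meeting the 290 days threshold. (k) applies (the lot is in a historic district), but yields to (l): (l) operates — a current Tier D Registration is held. (m) would limit (l) — the compliance score is 44 points, meeting the 40 points threshold — but (n) sets (m) aside: (n) operates against (m): a current Annual Certificate is held. (o), which would lift (n), is not triggered — the baseline figure is 513, not less than 486. (d) remains available.
Exception (e) requires that the owner holds a current Class G Exemption Letter from the Marisport Board; but no current Class G Exemption Letter is held, so (e) is unavailable.

No — exception (d) applies; Keiko does not need a building permit.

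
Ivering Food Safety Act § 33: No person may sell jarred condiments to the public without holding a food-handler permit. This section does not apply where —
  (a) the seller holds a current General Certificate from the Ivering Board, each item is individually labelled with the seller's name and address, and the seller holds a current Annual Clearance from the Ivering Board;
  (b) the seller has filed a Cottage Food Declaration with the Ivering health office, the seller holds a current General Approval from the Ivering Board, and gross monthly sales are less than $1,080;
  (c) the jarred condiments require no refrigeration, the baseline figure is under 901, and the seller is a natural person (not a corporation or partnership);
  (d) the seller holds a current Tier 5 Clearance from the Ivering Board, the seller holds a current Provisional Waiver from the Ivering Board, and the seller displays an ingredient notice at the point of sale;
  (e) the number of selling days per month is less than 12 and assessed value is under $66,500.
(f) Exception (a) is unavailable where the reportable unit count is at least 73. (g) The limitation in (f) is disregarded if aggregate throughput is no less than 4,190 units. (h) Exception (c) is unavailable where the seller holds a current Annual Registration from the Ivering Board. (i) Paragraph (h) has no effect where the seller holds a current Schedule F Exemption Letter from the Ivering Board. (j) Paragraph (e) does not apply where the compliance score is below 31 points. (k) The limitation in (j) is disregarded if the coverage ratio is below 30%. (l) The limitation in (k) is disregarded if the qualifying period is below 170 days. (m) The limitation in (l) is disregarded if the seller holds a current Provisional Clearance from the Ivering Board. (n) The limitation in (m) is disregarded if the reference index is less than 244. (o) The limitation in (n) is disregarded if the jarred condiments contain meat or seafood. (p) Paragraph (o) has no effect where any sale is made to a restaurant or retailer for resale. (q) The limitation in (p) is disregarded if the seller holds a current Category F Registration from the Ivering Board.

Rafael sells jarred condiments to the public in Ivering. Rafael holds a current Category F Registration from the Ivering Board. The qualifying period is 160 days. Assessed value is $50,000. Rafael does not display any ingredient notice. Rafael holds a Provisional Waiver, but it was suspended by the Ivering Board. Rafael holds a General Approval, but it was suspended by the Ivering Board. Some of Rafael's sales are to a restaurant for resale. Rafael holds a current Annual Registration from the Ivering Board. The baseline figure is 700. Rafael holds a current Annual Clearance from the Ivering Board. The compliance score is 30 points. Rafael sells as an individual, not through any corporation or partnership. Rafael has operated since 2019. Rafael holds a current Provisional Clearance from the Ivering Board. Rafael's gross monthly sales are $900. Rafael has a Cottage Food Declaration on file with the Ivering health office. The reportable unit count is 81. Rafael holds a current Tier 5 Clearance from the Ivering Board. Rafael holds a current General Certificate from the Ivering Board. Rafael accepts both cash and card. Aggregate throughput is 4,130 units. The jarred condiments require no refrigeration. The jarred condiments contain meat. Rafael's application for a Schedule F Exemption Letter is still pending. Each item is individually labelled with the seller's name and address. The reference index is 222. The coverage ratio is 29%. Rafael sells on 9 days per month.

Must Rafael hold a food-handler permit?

Exception (a) is satisfied on its face — a current General Certificate is held; items are individually labelled; a current Annual Clearance is held. However, paragraphs (f)–(g) must be considered: (f) is engaged — the reportable unit count is 81, meeting the 73 threshold. (g), which would lift (f), is not triggered — aggregate throughput is 4,130 units, short of 4,190 units. (a) is therefore removed.
Exception (b) fails — there is no General Approval in force.
Exception (c)'s conditions are all satisfied: the jarred condiments are shelf-stable; the baseline figure is 700, under the 901 limit; the seller is a natural person. Turning to paragraphs (h)–(i): (h) applies — a current Annual Registration is held. (i), which would lift (h), is not engaged — no current Schedule F Exemption Letter is held. So (c) is unavailable.
Exception (d) requires that the seller holds a current Provisional Waiver from the Ivering Board; but there is no Provisional Waiver in force, so (d) is unavailable.
Exception (e): the number of selling days per month is 9, less than the 12 limit; assessed value is $50,000, under the $66,500 limit — every condition holds. As to paragraphs (j)–(q): (j) would limit (e) — the compliance score is 30 points, below the 31 points limit — but (k) sets (j) aside: (k) operates against (j): the coverage ratio is 29%, below the 30% limit. (l) is engaged (the qualifying period is 160 days, below the 170 days limit), but is itself disapplied by (m): (m) operates against (l): a current Provisional Clearance is held. (n) applies (the reference index is 222, less than the 244 limit), but is displaced by (o): (o) is engaged — the jarred condiments contain meat. (p) is triggered (some sales are to a restaurant for resale), but is itself disapplied by (q): (q) operates against (p): a current Category F Registration is held. Exception (e) stands.

No — exception (e) applies; Rafael is not required to hold a food-handler permit.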